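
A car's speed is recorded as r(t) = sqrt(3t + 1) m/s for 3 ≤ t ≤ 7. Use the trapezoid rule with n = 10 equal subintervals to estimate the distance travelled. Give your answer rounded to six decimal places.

Δt = (7 − 3)/10 = 0.4.
r(3) ≈ 3.162278, r(3.4) ≈ 3.346640, r(3.8) ≈ 3.521363, r(4.2) ≈ 3.687818, r(4.6) ≈ 3.847077, r(5) ≈ 4.000000, r(5.4) ≈ 4.147288, r(5.8) ≈ 4.289522, r(6.2) ≈ 4.427189, r(6.6) ≈ 4.560702, r(7) ≈ 4.690416.
T_10 = (Δt/2)·[r(t_0) + 2r(t_1) + ... + 2r(t_{9}) + r(t_10)].
Sum ≈ 15.901578.

15.901578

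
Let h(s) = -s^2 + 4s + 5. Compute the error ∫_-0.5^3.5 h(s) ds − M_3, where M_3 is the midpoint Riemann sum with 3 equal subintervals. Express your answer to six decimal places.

Exact integral: ∫_-0.5^3.5 h(s) ds ≈ 29.66666667.
M_3 ≈ 30.25925926.
Error ≈ 29.66666667 − 30.25925926 ≈ -0.592593.

-0.592593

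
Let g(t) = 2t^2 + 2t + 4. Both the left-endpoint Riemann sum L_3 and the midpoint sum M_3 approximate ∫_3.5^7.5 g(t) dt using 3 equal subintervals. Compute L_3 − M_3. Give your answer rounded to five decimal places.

-60.44444

L_3 ≈ 251.0370370.
M_3 ≈ 311.4814815.
L_3 − M_3 ≈ -60.44444.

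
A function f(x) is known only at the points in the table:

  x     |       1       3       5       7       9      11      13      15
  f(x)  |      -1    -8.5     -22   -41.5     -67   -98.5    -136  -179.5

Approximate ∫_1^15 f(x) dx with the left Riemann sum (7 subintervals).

Δx = 2.
Sum = 2·[(-1) + (-8.5) + (-22) + (-41.5) + (-67) + (-98.5) + (-136)] = -749.

-749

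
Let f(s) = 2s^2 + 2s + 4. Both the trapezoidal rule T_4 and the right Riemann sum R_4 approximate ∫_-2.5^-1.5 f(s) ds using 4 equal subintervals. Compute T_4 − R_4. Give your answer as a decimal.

0.75

T_4 = 8.1875.
R_4 = 7.4375.
T_4 − R_4 = 0.75.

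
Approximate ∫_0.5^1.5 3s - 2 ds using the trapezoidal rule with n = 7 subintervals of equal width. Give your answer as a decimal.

1

Δs = (1.5 − 0.5)/7 = 1/7.
f(0.5) = -0.5, f(9/14) = -1/14, f(11/14) = 5/14, f(13/14) = 11/14, f(15/14) = 17/14, f(17/14) = 23/14, f(19/14) = 29/14, f(1.5) = 2.5.
T_7 = (Δs/2)·[f(s_0) + 2f(s_1) + ... + 2f(s_{6}) + f(s_7)].
Sum = 1.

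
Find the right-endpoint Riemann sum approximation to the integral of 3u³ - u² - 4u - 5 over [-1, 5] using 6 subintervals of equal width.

Δu = (5 − (-1))/6 = 1.
Right endpoints: 0, 1, 2, 3, 4, 5.
f(0) = -5, f(1) = -7, f(2) = 7, f(3) = 55, f(4) = 155, f(5) = 325.
Sum = Δu · [f(0) + f(1) + f(2) + ...].
Sum = 530.

530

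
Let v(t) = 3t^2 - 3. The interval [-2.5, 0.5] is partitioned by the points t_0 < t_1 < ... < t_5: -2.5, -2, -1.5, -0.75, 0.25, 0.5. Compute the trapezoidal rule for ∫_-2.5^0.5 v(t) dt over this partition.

Subinterval widths: 0.5, 0.5, 0.75, 1, 0.25.
v(-2.5) = 15.75, v(-2) = 9, v(-1.5) = 3.75, v(-0.75) = -1.3125, v(0.25) = -2.8125, v(0.5) = -2.25.
On each subinterval the trapezoid contributes (Δt_i/2)·[v(t_{i-1}) + v(t_i)].
Sum = 7.59375.

7.59375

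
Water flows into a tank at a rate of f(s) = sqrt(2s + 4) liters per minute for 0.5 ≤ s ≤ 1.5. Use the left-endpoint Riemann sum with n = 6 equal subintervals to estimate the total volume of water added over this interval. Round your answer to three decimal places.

Δs = (1.5 − 0.5)/6 = 1/6.
Left endpoints: 0.5, 2/3, 5/6, 1, 7/6, 4/3.
f(0.5) ≈ 2.236, f(2/3) ≈ 2.309, f(5/6) ≈ 2.380, f(1) ≈ 2.449, f(7/6) ≈ 2.517, f(4/3) ≈ 2.582.
Sum = Δs · [f(0.5) + f(2/3) + f(5/6) + ...].
Sum ≈ 2.412.

2.412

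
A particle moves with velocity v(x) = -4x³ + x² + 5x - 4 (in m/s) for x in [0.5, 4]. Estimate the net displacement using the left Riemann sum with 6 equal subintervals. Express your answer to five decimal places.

Δx = (4 − 0.5)/6 = 7/12.
Left endpoints: 0.5, 13/12, 5/3, 2.25, 17/6, 41/12.
v(0.5) = -1.75, v(13/12) = -539/216, v(5/3) = -308/27, v(2.25) = -33.25, v(17/6) = -7861/108, v(41/12) = -29113/216.
Sum = Δx · [v(0.5) + v(13/12) + v(5/3) + ...].
Sum ≈ -149.60880.

-149.60880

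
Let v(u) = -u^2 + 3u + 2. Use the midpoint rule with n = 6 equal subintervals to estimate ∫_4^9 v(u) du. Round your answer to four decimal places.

Δu = (9 − 4)/6 = 5/6.
Midpoints: 53/12, 5.25, 73/12, 83/12, 7.75, 103/12.
v(53/12) = -613/144, v(5.25) = -9.8125, v(73/12) = -2413/144, v(83/12) = -3613/144, v(7.75) = -34.8125, v(103/12) = -6613/144.
Sum = Δu · [v(53/12) + v(5.25) + v(73/12) + ...].
Sum ≈ -113.8773.

-113.8773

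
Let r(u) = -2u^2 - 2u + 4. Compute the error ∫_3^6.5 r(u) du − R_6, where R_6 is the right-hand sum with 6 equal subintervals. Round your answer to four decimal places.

21.8345

Exact integral: ∫_3^6.5 r(u) du ≈ -184.333333.
R_6 ≈ -206.167824.
Error ≈ -184.333333 − (-206.167824) ≈ 21.8345.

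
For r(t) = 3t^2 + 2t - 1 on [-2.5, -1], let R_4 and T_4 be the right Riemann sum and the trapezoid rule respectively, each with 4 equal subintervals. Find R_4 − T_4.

-2.390625

R_4 = 5.58984375.
T_4 = 7.98046875.
R_4 − T_4 = -2.390625.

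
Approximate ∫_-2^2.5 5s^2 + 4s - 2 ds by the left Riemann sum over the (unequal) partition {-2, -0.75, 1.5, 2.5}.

Subinterval widths: 1.25, 2.25, 1.
Left endpoints: -2, -0.75, 1.5.
f(-2) = 10, f(-0.75) = -2.1875, f(1.5) = 15.25.
Sum = Σ Δs_i · f(s_i).
Sum = 22.828125.

22.828125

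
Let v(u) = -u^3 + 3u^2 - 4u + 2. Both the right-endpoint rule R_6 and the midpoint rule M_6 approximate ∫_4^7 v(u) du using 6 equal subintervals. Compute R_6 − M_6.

-50.53125

R_6 = -366.9375.
M_6 = -316.40625.
R_6 − M_6 = -50.53125.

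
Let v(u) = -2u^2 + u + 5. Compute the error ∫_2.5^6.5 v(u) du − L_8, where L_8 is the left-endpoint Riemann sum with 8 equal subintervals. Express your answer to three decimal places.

Exact integral: ∫_2.5^6.5 v(u) du ≈ -134.66667.
L_8 = -118.
Error ≈ -134.66667 − (-118) ≈ -16.667.

-16.667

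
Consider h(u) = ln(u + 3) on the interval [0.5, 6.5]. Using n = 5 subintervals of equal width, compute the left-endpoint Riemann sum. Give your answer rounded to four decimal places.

10.3820

Δu = (6.5 − 0.5)/5 = 1.2.
Left endpoints: 0.5, 1.7, 2.9, 4.1, 5.3.
h(0.5) ≈ 1.2528, h(1.7) ≈ 1.5476, h(2.9) ≈ 1.7750, h(4.1) ≈ 1.9601, h(5.3) ≈ 2.1163.
Sum = Δu · [h(0.5) + h(1.7) + h(2.9) + h(4.1) + h(5.3)].
Sum ≈ 10.3820.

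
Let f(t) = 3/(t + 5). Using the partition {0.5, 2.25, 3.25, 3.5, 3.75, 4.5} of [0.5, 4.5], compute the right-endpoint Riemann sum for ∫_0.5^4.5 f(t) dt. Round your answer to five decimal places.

Subinterval widths: 1.75, 1, 0.25, 0.25, 0.75.
Right endpoints: 2.25, 3.25, 3.5, 3.75, 4.5.
f(2.25) = 12/29, f(3.25) = 4/11, f(3.5) = 6/17, f(3.75) = 12/35, f(4.5) = 6/19.
Sum = Σ Δt_i · f(t_i).
Sum ≈ 1.49857.

1.49857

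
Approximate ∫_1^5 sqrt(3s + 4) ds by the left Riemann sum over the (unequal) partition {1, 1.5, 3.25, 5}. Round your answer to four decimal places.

12.9141

Subinterval widths: 0.5, 1.75, 1.75.
Left endpoints: 1, 1.5, 3.25.
f(1) ≈ 2.6458, f(1.5) ≈ 2.9155, f(3.25) ≈ 3.7081.
Sum = Σ Δs_i · f(s_i).
Sum ≈ 12.9141.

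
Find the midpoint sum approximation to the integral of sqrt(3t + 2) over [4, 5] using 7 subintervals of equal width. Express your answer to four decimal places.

3.9355

Δt = (5 − 4)/7 = 1/7.
Midpoints: 57/14, 59/14, 61/14, 4.5, 65/14, 67/14, 69/14.
f(57/14) ≈ 3.7702, f(59/14) ≈ 3.8266, f(61/14) ≈ 3.8822, f(4.5) ≈ 3.9370, f(65/14) ≈ 3.9911, f(67/14) ≈ 4.0444, f(69/14) ≈ 4.0970.
Sum = Δt · [f(57/14) + f(59/14) + f(61/14) + ...].
Sum ≈ 3.9355.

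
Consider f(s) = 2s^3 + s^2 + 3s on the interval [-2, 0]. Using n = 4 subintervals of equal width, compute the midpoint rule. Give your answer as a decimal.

-11.125

Δs = (0 − (-2))/4 = 0.5.
Midpoints: -1.75, -1.25, -0.75, -0.25.
f(-1.75) = -12.90625, f(-1.25) = -6.09375, f(-0.75) = -2.53125, f(-0.25) = -0.71875.
Sum = Δs · [f(-1.75) + f(-1.25) + f(-0.75) + f(-0.25)].
Sum = -11.125.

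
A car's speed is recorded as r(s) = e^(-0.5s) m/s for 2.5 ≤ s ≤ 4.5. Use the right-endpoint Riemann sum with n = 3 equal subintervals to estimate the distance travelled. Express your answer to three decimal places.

Δs = (4.5 − 2.5)/3 = 2/3.
Right endpoints: 19/6, 23/6, 4.5.
r(19/6) ≈ 0.205, r(23/6) ≈ 0.147, r(4.5) ≈ 0.105.
Sum = Δs · [r(19/6) + r(23/6) + r(4.5)].
Sum ≈ 0.305.

0.305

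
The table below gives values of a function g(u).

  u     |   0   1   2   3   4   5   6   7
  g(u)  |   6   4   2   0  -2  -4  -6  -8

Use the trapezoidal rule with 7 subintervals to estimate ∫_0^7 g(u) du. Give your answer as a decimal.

-7

Δu = 1.
T_7 = (1/2)·[6 + 2·4 + 2·2 + 2·0 + 2·(-2) + 2·(-4) + 2·(-6) + (-8)] = -7.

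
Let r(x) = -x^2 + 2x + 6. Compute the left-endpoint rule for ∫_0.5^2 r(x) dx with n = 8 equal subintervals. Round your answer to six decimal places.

10.186523

Δx = (2 − 0.5)/8 = 0.1875.
Left endpoints: 0.5, 0.6875, 0.875, 1.0625, 1.25, 1.4375, 1.625, 1.8125.
r(0.5) = 6.75, r(0.6875) = 6.90234375, r(0.875) = 6.984375, r(1.0625) = 6.99609375, r(1.25) = 6.9375, r(1.4375) = 6.80859375, r(1.625) = 6.609375, r(1.8125) = 6.33984375.
Sum = Δx · [r(0.5) + r(0.6875) + r(0.875) + ...].
Sum ≈ 10.186523.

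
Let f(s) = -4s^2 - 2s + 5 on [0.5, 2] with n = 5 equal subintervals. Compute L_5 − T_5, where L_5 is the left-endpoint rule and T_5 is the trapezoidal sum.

L_5 = -4.14.
T_5 = -6.84.
L_5 − T_5 = 2.7.

2.7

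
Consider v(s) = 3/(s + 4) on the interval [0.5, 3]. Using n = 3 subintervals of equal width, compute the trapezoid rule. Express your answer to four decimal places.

1.3305

Δs = (3 − 0.5)/3 = 5/6.
v(0.5) = 2/3, v(4/3) = 0.5625, v(13/6) = 18/37, v(3) = 3/7.
T_3 = (Δs/2)·[v(s_0) + 2v(s_1) + 2v(s_2) + v(s_3)].
Sum ≈ 1.3305.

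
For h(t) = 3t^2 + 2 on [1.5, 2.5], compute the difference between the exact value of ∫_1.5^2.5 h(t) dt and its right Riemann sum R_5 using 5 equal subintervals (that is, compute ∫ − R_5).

Exact integral: ∫_1.5^2.5 h(t) dt = 14.25.
R_5 = 15.47.
Error = 14.25 − 15.47 = -1.22.

-1.22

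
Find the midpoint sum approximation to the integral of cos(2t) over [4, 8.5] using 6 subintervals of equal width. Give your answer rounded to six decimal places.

-1.073198

Δt = (8.5 − 4)/6 = 0.75.
Midpoints: 4.375, 5.125, 5.875, 6.625, 7.375, 8.125.
f(4.375) ≈ -0.780846, f(5.125) ≈ -0.678394, f(5.875) ≈ 0.684870, f(6.625) ≈ 0.775285, f(7.375) ≈ -0.575187, f(8.125) ≈ -0.856660.
Sum = Δt · [f(4.375) + f(5.125) + f(5.875) + ...].
Sum ≈ -1.073198.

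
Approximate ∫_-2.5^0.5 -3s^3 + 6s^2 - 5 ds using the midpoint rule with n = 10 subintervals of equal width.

45.4125

Δs = (0.5 − (-2.5))/10 = 0.3.
Midpoints: -2.35, -2.05, -1.75, -1.45, -1.15, -0.85, -0.55, -0.25, 0.05, 0.35.
f(-2.35) = 67.068625, f(-2.05) = 46.060375, f(-1.75) = 29.453125, f(-1.45) = 16.760875, f(-1.15) = 7.497625, f(-0.85) = 1.177375, f(-0.55) = -2.685875, f(-0.25) = -4.578125, f(0.05) = -4.985375, f(0.35) = -4.393625.
Sum = Δs · [f(-2.35) + f(-2.05) + f(-1.75) + ...].
Sum = 45.4125.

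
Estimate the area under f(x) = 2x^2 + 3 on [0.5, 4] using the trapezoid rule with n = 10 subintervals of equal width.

53.22625

Δx = (4 − 0.5)/10 = 0.35.
f(0.5) = 3.5, f(0.85) = 4.445, f(1.2) = 5.88, f(1.55) = 7.805, f(1.9) = 10.22, f(2.25) = 13.125, f(2.6) = 16.52, f(2.95) = 20.405, f(3.3) = 24.78, f(3.65) = 29.645, f(4) = 35.
T_10 = (Δx/2)·[f(x_0) + 2f(x_1) + ... + 2f(x_{9}) + f(x_10)].
Sum = 53.22625.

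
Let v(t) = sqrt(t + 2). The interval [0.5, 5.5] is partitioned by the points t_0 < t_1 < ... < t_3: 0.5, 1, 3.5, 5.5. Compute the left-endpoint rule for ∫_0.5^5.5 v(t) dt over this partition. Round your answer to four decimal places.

Subinterval widths: 0.5, 2.5, 2.
Left endpoints: 0.5, 1, 3.5.
v(0.5) ≈ 1.5811, v(1) ≈ 1.7321, v(3.5) ≈ 2.3452.
Sum = Σ Δt_i · v(t_i).
Sum ≈ 9.8111.

9.8111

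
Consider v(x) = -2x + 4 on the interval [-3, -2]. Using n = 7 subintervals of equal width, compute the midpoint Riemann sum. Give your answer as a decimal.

9

Δx = (-2 − (-3))/7 = 1/7.
Midpoints: -41/14, -39/14, -37/14, -2.5, -33/14, -31/14, -29/14.
v(-41/14) = 69/7, v(-39/14) = 67/7, v(-37/14) = 65/7, v(-2.5) = 9, v(-33/14) = 61/7, v(-31/14) = 59/7, v(-29/14) = 57/7.
Sum = Δx · [v(-41/14) + v(-39/14) + v(-37/14) + ...].
Sum = 9.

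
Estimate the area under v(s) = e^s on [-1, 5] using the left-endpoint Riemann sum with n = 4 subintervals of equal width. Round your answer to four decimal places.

63.7817

Δs = (5 − (-1))/4 = 1.5.
Left endpoints: -1, 0.5, 2, 3.5.
v(-1) ≈ 0.3679, v(0.5) ≈ 1.6487, v(2) ≈ 7.3891, v(3.5) ≈ 33.1155.
Sum = Δs · [v(-1) + v(0.5) + v(2) + v(3.5)].
Sum ≈ 63.7817.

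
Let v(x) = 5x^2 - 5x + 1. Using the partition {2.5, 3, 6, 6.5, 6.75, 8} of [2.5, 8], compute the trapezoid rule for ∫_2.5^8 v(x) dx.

712.765625

Subinterval widths: 0.5, 3, 0.5, 0.25, 1.25.
v(2.5) = 19.75, v(3) = 31, v(6) = 151, v(6.5) = 179.75, v(6.75) = 195.0625, v(8) = 281.
On each subinterval the trapezoid contributes (Δx_i/2)·[v(x_{i-1}) + v(x_i)].
Sum = 712.765625.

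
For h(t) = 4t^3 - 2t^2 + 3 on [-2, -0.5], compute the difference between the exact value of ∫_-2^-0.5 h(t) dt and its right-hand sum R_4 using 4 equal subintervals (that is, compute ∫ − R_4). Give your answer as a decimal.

Exact integral: ∫_-2^-0.5 h(t) dt = -16.6875.
R_4 = -9.97265625.
Error = -16.6875 − (-9.97265625) = -6.71484375.

-6.71484375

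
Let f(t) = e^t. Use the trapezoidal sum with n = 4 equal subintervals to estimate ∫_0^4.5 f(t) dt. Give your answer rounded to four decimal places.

Δt = (4.5 − 0)/4 = 1.125.
f(0) ≈ 1.0000, f(1.125) ≈ 3.0802, f(2.25) ≈ 9.4877, f(3.375) ≈ 29.2243, f(4.5) ≈ 90.0171.
T_4 = (Δt/2)·[f(t_0) + 2f(t_1) + 2f(t_2) + 2f(t_3) + f(t_4)].
Sum ≈ 98.2134.

98.2134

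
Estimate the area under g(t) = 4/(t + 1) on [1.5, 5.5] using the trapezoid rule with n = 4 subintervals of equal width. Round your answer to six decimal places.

3.866711

Δt = (5.5 − 1.5)/4 = 1.
g(1.5) = 1.6, g(2.5) = 8/7, g(3.5) = 8/9, g(4.5) = 8/11, g(5.5) = 8/13.
T_4 = (Δt/2)·[g(t_0) + 2g(t_1) + 2g(t_2) + 2g(t_3) + g(t_4)].
Sum ≈ 3.866711.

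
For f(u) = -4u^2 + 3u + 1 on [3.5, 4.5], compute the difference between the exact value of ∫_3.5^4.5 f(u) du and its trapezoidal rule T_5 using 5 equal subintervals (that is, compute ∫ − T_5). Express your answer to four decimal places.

Exact integral: ∫_3.5^4.5 f(u) du ≈ -51.333333.
T_5 = -51.36.
Error ≈ -51.333333 − (-51.36) ≈ 0.0267.

0.0267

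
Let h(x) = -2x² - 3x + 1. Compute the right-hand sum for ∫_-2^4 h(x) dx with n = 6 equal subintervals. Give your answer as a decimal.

Δx = (4 − (-2))/6 = 1.
Right endpoints: -1, 0, 1, 2, 3, 4.
h(-1) = 2, h(0) = 1, h(1) = -4, h(2) = -13, h(3) = -26, h(4) = -43.
Sum = Δx · [h(-1) + h(0) + h(1) + ...].
Sum = -83.

-83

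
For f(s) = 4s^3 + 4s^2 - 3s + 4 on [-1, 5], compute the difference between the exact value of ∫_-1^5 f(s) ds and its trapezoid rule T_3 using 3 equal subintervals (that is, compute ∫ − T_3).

Exact integral: ∫_-1^5 f(s) ds = 780.
T_3 = 892.
Error = 780 − 892 = -112.

-112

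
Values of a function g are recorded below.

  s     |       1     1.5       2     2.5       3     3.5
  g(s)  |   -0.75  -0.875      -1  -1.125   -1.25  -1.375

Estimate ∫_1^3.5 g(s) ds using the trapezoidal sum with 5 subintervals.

-2.65625

Δs = 0.5.
T_5 = (0.5/2)·[(-0.75) + 2·(-0.875) + 2·(-1) + 2·(-1.125) + 2·(-1.25) + (-1.375)] = -2.65625.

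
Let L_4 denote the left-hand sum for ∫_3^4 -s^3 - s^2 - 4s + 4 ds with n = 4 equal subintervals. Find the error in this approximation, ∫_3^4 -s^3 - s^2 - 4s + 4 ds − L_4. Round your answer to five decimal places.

Exact integral: ∫_3^4 f(s) ds ≈ -66.0833333.
L_4 = -60.203125.
Error ≈ -66.0833333 − (-60.203125) ≈ -5.88021.

-5.88021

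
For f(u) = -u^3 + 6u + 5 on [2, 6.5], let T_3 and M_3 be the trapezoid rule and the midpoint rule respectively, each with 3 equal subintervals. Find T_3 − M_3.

T_3 = -326.53125.
M_3 = -294.2578125.
T_3 − M_3 = -32.2734375.

-32.2734375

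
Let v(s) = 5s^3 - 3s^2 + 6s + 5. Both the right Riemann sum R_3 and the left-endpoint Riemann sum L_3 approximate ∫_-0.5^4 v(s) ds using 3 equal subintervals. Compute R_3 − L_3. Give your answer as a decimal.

R_3 = 590.0625.
L_3 = 139.5.
R_3 − L_3 = 450.5625.

450.5625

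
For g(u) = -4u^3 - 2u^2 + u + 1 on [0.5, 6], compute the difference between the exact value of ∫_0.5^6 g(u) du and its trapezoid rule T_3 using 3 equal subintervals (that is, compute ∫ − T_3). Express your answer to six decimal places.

Exact integral: ∫_0.5^6 g(u) du ≈ -1416.47916667.
T_3 ≈ -1542.80092593.
Error ≈ -1416.47916667 − (-1542.80092593) ≈ 126.321759.

126.321759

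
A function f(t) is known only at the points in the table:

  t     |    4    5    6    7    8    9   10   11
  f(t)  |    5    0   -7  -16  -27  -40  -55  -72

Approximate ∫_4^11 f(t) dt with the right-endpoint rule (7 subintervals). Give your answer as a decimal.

-217

Δt = 1.
Sum = 1·[0 + (-7) + (-16) + (-27) + (-40) + (-55) + (-72)] = -217.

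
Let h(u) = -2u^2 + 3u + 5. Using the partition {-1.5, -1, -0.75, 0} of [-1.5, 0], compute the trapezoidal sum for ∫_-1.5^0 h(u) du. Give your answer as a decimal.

Subinterval widths: 0.5, 0.25, 0.75.
h(-1.5) = -4, h(-1) = 0, h(-0.75) = 1.625, h(0) = 5.
On each subinterval the trapezoid contributes (Δu_i/2)·[h(u_{i-1}) + h(u_i)].
Sum = 1.6875.

1.6875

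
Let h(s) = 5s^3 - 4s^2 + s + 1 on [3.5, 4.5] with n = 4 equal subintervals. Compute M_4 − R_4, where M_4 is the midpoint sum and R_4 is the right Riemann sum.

-27.15625

M_4 = 265.375.
R_4 = 292.53125.
M_4 − R_4 = -27.15625.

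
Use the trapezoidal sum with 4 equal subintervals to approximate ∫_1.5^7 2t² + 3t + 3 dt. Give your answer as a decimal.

316.5078125

Δt = (7 − 1.5)/4 = 1.375.
f(1.5) = 12, f(2.875) = 28.15625, f(4.25) = 51.875, f(5.625) = 83.15625, f(7) = 122.
T_4 = (Δt/2)·[f(t_0) + 2f(t_1) + 2f(t_2) + 2f(t_3) + f(t_4)].
Sum = 316.5078125.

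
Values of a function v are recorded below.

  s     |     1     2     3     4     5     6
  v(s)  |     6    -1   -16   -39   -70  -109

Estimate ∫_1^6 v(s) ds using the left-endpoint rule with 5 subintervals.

-120

Δs = 1.
Sum = 1·[6 + (-1) + (-16) + (-39) + (-70)] = -120.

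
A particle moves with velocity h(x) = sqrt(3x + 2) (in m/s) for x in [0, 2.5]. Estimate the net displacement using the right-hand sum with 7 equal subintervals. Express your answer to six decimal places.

6.170134

Δx = (2.5 − 0)/7 = 5/14.
Right endpoints: 5/14, 5/7, 15/14, 10/7, 25/14, 15/7, 2.5.
h(5/14) ≈ 1.752549, h(5/7) ≈ 2.035401, h(15/14) ≈ 2.283481, h(10/7) ≈ 2.507133, h(25/14) ≈ 2.712405, h(15/7) ≈ 2.903200, h(2.5) ≈ 3.082207.
Sum = Δx · [h(5/14) + h(5/7) + h(15/14) + ...].
Sum ≈ 6.170134.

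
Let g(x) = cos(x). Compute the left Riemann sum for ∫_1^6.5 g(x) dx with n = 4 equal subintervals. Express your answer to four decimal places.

-0.8244

Δx = (6.5 − 1)/4 = 1.375.
Left endpoints: 1, 2.375, 3.75, 5.125.
g(1) ≈ 0.5403, g(2.375) ≈ -0.7203, g(3.75) ≈ -0.8206, g(5.125) ≈ 0.4010.
Sum = Δx · [g(1) + g(2.375) + g(3.75) + g(5.125)].
Sum ≈ -0.8244.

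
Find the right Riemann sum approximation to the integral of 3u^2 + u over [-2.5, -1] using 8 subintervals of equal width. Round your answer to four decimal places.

Δu = (-1 − (-2.5))/8 = 0.1875.
Right endpoints: -2.3125, -2.125, -1.9375, -1.75, -1.5625, -1.375, -1.1875, -1.
f(-2.3125) = 13.73046875, f(-2.125) = 11.421875, f(-1.9375) = 9.32421875, f(-1.75) = 7.4375, f(-1.5625) = 5.76171875, f(-1.375) = 4.296875, f(-1.1875) = 3.04296875, f(-1) = 2.
Sum = Δu · [f(-2.3125) + f(-2.125) + f(-1.9375) + ...].
Sum ≈ 10.6904.

10.6904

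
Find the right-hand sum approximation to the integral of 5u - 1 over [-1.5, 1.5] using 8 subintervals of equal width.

-0.1875

Δu = (1.5 − (-1.5))/8 = 0.375.
Right endpoints: -1.125, -0.75, -0.375, 0, 0.375, 0.75, 1.125, 1.5.
f(-1.125) = -6.625, f(-0.75) = -4.75, f(-0.375) = -2.875, f(0) = -1, f(0.375) = 0.875, f(0.75) = 2.75, f(1.125) = 4.625, f(1.5) = 6.5.
Sum = Δu · [f(-1.125) + f(-0.75) + f(-0.375) + ...].
Sum = -0.1875.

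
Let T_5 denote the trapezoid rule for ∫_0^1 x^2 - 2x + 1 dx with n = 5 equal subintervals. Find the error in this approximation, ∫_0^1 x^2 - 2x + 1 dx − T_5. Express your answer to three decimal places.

Exact integral: ∫_0^1 f(x) dx ≈ 0.33333.
T_5 = 0.34.
Error ≈ 0.33333 − 0.34 ≈ -0.007.

-0.007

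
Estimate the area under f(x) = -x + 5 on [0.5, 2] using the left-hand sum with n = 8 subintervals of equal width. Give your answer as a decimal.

Δx = (2 − 0.5)/8 = 0.1875.
Left endpoints: 0.5, 0.6875, 0.875, 1.0625, 1.25, 1.4375, 1.625, 1.8125.
f(0.5) = 4.5, f(0.6875) = 4.3125, f(0.875) = 4.125, f(1.0625) = 3.9375, f(1.25) = 3.75, f(1.4375) = 3.5625, f(1.625) = 3.375, f(1.8125) = 3.1875.
Sum = Δx · [f(0.5) + f(0.6875) + f(0.875) + ...].
Sum = 5.765625.

5.765625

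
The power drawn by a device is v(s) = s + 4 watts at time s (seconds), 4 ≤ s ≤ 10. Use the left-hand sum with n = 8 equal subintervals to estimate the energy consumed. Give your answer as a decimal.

Δs = (10 − 4)/8 = 0.75.
Left endpoints: 4, 4.75, 5.5, 6.25, 7, 7.75, 8.5, 9.25.
v(4) = 8, v(4.75) = 8.75, v(5.5) = 9.5, v(6.25) = 10.25, v(7) = 11, v(7.75) = 11.75, v(8.5) = 12.5, v(9.25) = 13.25.
Sum = Δs · [v(4) + v(4.75) + v(5.5) + ...].
Sum = 63.75.

63.75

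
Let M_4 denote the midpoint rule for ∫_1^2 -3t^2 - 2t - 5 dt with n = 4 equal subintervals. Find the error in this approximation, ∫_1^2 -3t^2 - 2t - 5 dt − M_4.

Exact integral: ∫_1^2 f(t) dt = -15.
M_4 = -14.984375.
Error = -15 − (-14.984375) = -0.015625.

-0.015625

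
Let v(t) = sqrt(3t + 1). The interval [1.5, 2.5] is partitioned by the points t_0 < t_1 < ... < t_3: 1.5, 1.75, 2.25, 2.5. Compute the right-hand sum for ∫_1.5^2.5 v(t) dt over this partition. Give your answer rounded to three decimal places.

Subinterval widths: 0.25, 0.5, 0.25.
Right endpoints: 1.75, 2.25, 2.5.
v(1.75) ≈ 2.500, v(2.25) ≈ 2.784, v(2.5) ≈ 2.915.
Sum = Σ Δt_i · v(t_i).
Sum ≈ 2.746.

2.746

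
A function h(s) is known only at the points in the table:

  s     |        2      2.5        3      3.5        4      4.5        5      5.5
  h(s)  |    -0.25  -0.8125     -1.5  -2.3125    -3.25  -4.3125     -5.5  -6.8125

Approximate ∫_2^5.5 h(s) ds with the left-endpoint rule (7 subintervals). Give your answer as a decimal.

-8.96875

Δs = 0.5.
Sum = 0.5·[(-0.25) + (-0.8125) + (-1.5) + (-2.3125) + (-3.25) + (-4.3125) + (-5.5)] = -8.96875.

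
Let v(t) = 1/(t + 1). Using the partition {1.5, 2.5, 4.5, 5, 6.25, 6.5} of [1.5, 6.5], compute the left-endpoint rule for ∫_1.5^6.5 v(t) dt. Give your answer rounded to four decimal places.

1.3052

Subinterval widths: 1, 2, 0.5, 1.25, 0.25.
Left endpoints: 1.5, 2.5, 4.5, 5, 6.25.
v(1.5) = 0.4, v(2.5) = 2/7, v(4.5) = 2/11, v(5) = 1/6, v(6.25) = 4/29.
Sum = Σ Δt_i · v(t_i).
Sum ≈ 1.3052.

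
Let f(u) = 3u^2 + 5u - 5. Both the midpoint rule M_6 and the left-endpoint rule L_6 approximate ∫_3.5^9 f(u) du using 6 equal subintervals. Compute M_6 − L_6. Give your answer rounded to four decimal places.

103.6693

M_6 ≈ 829.344618.
L_6 ≈ 725.675347.
M_6 − L_6 ≈ 103.6693.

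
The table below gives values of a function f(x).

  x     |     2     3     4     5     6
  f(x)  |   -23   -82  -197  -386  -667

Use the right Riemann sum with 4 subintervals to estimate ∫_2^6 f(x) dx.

-1332

Δx = 1.
Sum = 1·[(-82) + (-197) + (-386) + (-667)] = -1332.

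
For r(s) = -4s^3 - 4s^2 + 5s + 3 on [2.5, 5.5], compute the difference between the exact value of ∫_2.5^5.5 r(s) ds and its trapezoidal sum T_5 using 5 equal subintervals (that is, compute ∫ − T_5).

9.36

Exact integral: ∫_2.5^5.5 r(s) ds = -1008.
T_5 = -1017.36.
Error = -1008 − (-1017.36) = 9.36.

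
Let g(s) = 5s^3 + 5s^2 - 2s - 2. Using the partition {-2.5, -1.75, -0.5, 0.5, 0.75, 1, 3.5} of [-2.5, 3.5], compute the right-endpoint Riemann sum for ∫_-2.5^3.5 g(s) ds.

659.3359375

Subinterval widths: 0.75, 1.25, 1, 0.25, 0.25, 2.5.
Right endpoints: -1.75, -0.5, 0.5, 0.75, 1, 3.5.
g(-1.75) = -9.984375, g(-0.5) = -0.375, g(0.5) = -1.125, g(0.75) = 1.421875, g(1) = 6, g(3.5) = 266.625.
Sum = Σ Δs_i · g(s_i).
Sum = 659.3359375.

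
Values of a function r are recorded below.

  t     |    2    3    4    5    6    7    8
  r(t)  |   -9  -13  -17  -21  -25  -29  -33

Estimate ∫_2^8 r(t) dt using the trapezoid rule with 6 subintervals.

Δt = 1.
T_6 = (1/2)·[(-9) + 2·(-13) + 2·(-17) + 2·(-21) + 2·(-25) + 2·(-29) + (-33)] = -126.

-126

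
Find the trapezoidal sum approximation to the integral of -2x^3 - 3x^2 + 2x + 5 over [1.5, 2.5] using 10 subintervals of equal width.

Δx = (2.5 − 1.5)/10 = 0.1.
f(1.5) = -5.5, f(1.6) = -7.672, f(1.7) = -10.096, f(1.8) = -12.784, f(1.9) = -15.748, f(2) = -19, f(2.1) = -22.552, f(2.2) = -26.416, f(2.3) = -30.604, f(2.4) = -35.128, f(2.5) = -40.
T_10 = (Δx/2)·[f(x_0) + 2f(x_1) + ... + 2f(x_{9}) + f(x_10)].
Sum = -20.275.

-20.275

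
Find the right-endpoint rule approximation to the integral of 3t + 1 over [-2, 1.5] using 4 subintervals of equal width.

5.46875

Δt = (1.5 − (-2))/4 = 0.875.
Right endpoints: -1.125, -0.25, 0.625, 1.5.
f(-1.125) = -2.375, f(-0.25) = 0.25, f(0.625) = 2.875, f(1.5) = 5.5.
Sum = Δt · [f(-1.125) + f(-0.25) + f(0.625) + f(1.5)].
Sum = 5.46875.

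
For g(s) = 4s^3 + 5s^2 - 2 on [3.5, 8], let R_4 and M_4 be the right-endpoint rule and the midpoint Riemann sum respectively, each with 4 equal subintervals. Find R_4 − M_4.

R_4 = 5990.1328125.
M_4 = 4683.69140625.
R_4 − M_4 = 1306.44140625.

1306.44140625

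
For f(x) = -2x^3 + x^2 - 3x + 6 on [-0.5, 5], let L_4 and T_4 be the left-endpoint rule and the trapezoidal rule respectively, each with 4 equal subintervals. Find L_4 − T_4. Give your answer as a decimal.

166.375

L_4 ≈ -130.17383.
T_4 ≈ -296.54883.
L_4 − T_4 = 166.375.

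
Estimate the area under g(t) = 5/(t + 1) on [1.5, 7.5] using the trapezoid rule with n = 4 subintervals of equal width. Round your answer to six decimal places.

6.251241

Δt = (7.5 − 1.5)/4 = 1.5.
g(1.5) = 2, g(3) = 1.25, g(4.5) = 10/11, g(6) = 5/7, g(7.5) = 10/17.
T_4 = (Δt/2)·[g(t_0) + 2g(t_1) + 2g(t_2) + 2g(t_3) + g(t_4)].
Sum ≈ 6.251241.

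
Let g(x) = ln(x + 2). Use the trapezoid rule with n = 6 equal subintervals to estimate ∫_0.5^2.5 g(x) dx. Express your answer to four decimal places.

Δx = (2.5 − 0.5)/6 = 1/3.
g(0.5) ≈ 0.9163, g(5/6) ≈ 1.0415, g(7/6) ≈ 1.1527, g(1.5) ≈ 1.2528, g(11/6) ≈ 1.3437, g(13/6) ≈ 1.4271, g(2.5) ≈ 1.5041.
T_6 = (Δx/2)·[g(x_0) + 2g(x_1) + ... + 2g(x_{5}) + g(x_6)].
Sum ≈ 2.4760.

2.4760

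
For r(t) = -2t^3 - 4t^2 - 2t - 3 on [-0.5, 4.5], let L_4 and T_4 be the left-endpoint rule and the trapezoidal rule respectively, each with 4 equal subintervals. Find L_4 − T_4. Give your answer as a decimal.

L_4 = -212.1875.
T_4 = -382.5.
L_4 − T_4 = 170.3125.

170.3125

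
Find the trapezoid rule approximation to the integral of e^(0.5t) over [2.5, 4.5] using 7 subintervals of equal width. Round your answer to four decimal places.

Δt = (4.5 − 2.5)/7 = 2/7.
f(2.5) ≈ 3.4903, f(39/14) ≈ 4.0263, f(43/14) ≈ 4.6446, f(47/14) ≈ 5.3579, f(51/14) ≈ 6.1807, f(55/14) ≈ 7.1298, f(59/14) ≈ 8.2247, f(4.5) ≈ 9.4877.
T_7 = (Δt/2)·[f(t_0) + 2f(t_1) + ... + 2f(t_{6}) + f(t_7)].
Sum ≈ 12.0152.

12.0152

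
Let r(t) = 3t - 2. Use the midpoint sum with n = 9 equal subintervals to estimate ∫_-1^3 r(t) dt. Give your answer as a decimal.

Δt = (3 − (-1))/9 = 4/9.
Midpoints: -7/9, -1/3, 1/9, 5/9, 1, 13/9, 17/9, 7/3, 25/9.
r(-7/9) = -13/3, r(-1/3) = -3, r(1/9) = -5/3, r(5/9) = -1/3, r(1) = 1, r(13/9) = 7/3, r(17/9) = 11/3, r(7/3) = 5, r(25/9) = 19/3.
Sum = Δt · [r(-7/9) + r(-1/3) + r(1/9) + ...].
Sum = 4.

4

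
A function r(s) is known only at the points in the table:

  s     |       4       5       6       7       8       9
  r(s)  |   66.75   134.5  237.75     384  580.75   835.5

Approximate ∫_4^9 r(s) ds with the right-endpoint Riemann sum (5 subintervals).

Δs = 1.
Sum = 1·[134.5 + 237.75 + 384 + 580.75 + 835.5] = 2172.5.

2172.5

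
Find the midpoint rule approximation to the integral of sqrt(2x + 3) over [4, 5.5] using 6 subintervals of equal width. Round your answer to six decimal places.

Δx = (5.5 − 4)/6 = 0.25.
Midpoints: 4.125, 4.375, 4.625, 4.875, 5.125, 5.375.
f(4.125) ≈ 3.354102, f(4.375) ≈ 3.427827, f(4.625) ≈ 3.500000, f(4.875) ≈ 3.570714, f(5.125) ≈ 3.640055, f(5.375) ≈ 3.708099.
Sum = Δx · [f(4.125) + f(4.375) + f(4.625) + ...].
Sum ≈ 5.300199.

5.300199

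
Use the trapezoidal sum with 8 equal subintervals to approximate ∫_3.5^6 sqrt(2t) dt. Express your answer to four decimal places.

Δt = (6 − 3.5)/8 = 0.3125.
f(3.5) ≈ 2.6458, f(3.8125) ≈ 2.7613, f(4.125) ≈ 2.8723, f(4.4375) ≈ 2.9791, f(4.75) ≈ 3.0822, f(5.0625) ≈ 3.1820, f(5.375) ≈ 3.2787, f(5.6875) ≈ 3.3727, f(6) ≈ 3.4641.
T_8 = (Δt/2)·[f(t_0) + 2f(t_1) + ... + 2f(t_{7}) + f(t_8)].
Sum ≈ 7.6823.

7.6823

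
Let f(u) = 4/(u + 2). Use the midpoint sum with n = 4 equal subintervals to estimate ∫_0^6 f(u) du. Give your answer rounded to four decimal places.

Δu = (6 − 0)/4 = 1.5.
Midpoints: 0.75, 2.25, 3.75, 5.25.
f(0.75) = 16/11, f(2.25) = 16/17, f(3.75) = 16/23, f(5.25) = 16/29.
Sum = Δu · [f(0.75) + f(2.25) + f(3.75) + f(5.25)].
Sum ≈ 5.4646.

5.4646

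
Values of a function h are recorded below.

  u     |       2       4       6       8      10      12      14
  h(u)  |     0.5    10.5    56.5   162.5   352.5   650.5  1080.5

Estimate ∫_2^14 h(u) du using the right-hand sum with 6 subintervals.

Δu = 2.
Sum = 2·[10.5 + 56.5 + 162.5 + 352.5 + 650.5 + 1080.5] = 4626.

4626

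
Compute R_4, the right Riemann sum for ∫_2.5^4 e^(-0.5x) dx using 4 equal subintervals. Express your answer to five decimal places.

0.27488

Δx = (4 − 2.5)/4 = 0.375.
Right endpoints: 2.875, 3.25, 3.625, 4.
f(2.875) ≈ 0.23752, f(3.25) ≈ 0.19691, f(3.625) ≈ 0.16325, f(4) ≈ 0.13534.
Sum = Δx · [f(2.875) + f(3.25) + f(3.625) + f(4)].
Sum ≈ 0.27488.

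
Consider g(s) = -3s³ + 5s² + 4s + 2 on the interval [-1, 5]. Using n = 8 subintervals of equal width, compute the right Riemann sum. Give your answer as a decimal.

-293.0625

Δs = (5 − (-1))/8 = 0.75.
Right endpoints: -0.25, 0.5, 1.25, 2, 2.75, 3.5, 4.25, 5.
g(-0.25) = 1.359375, g(0.5) = 4.875, g(1.25) = 8.953125, g(2) = 6, g(2.75) = -11.578125, g(3.5) = -51.375, g(4.25) = -120.984375, g(5) = -228.
Sum = Δs · [g(-0.25) + g(0.5) + g(1.25) + ...].
Sum = -293.0625.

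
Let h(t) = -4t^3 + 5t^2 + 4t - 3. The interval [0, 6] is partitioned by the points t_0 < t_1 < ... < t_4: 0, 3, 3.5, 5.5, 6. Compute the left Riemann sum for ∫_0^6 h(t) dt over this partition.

-482.125

Subinterval widths: 3, 0.5, 2, 0.5.
Left endpoints: 0, 3, 3.5, 5.5.
h(0) = -3, h(3) = -54, h(3.5) = -99.25, h(5.5) = -495.25.
Sum = Σ Δt_i · h(t_i).
Sum = -482.125.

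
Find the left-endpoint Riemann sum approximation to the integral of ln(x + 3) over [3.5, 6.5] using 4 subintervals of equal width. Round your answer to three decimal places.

6.076

Δx = (6.5 − 3.5)/4 = 0.75.
Left endpoints: 3.5, 4.25, 5, 5.75.
f(3.5) ≈ 1.872, f(4.25) ≈ 1.981, f(5) ≈ 2.079, f(5.75) ≈ 2.169.
Sum = Δx · [f(3.5) + f(4.25) + f(5) + f(5.75)].
Sum ≈ 6.076.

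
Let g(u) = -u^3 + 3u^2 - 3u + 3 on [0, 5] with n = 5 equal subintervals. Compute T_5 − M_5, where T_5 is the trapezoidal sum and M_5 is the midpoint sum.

-5.625

T_5 = -57.5.
M_5 = -51.875.
T_5 − M_5 = -5.625.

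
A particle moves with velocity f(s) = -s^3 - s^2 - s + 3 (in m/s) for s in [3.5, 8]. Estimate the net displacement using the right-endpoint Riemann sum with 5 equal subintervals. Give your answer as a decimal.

Δs = (8 − 3.5)/5 = 0.9.
Right endpoints: 4.4, 5.3, 6.2, 7.1, 8.
f(4.4) = -105.944, f(5.3) = -179.267, f(6.2) = -279.968, f(7.1) = -412.421, f(8) = -581.
Sum = Δs · [f(4.4) + f(5.3) + f(6.2) + f(7.1) + f(8)].
Sum = -1402.74.

-1402.74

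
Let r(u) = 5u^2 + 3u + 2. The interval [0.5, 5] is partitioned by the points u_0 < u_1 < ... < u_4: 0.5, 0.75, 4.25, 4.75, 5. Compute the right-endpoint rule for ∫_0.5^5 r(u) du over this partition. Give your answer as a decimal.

469.515625

Subinterval widths: 0.25, 3.5, 0.5, 0.25.
Right endpoints: 0.75, 4.25, 4.75, 5.
r(0.75) = 7.0625, r(4.25) = 105.0625, r(4.75) = 129.0625, r(5) = 142.
Sum = Σ Δu_i · r(u_i).
Sum = 469.515625.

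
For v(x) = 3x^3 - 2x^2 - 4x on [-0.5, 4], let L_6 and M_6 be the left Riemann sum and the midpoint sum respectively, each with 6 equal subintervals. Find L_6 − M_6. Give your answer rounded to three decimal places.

L_6 = 69.92578125.
M_6 ≈ 114.80273.
L_6 − M_6 ≈ -44.877.

-44.877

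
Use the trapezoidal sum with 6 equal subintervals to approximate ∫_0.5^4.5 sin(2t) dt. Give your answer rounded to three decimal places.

Δt = (4.5 − 0.5)/6 = 2/3.
f(0.5) ≈ 0.841, f(7/6) ≈ 0.723, f(11/6) ≈ -0.501, f(2.5) ≈ -0.959, f(19/6) ≈ 0.050, f(23/6) ≈ 0.983, f(4.5) ≈ 0.412.
T_6 = (Δt/2)·[f(t_0) + 2f(t_1) + ... + 2f(t_{5}) + f(t_6)].
Sum ≈ 0.615.

0.615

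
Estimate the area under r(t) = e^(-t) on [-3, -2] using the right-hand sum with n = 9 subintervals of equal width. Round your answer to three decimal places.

Δt = (-2 − (-3))/9 = 1/9.
Right endpoints: -26/9, -25/9, -8/3, -23/9, -22/9, -7/3, -20/9, -19/9, -2.
r(-26/9) ≈ 17.973, r(-25/9) ≈ 16.083, r(-8/3) ≈ 14.392, r(-23/9) ≈ 12.878, r(-22/9) ≈ 11.524, r(-7/3) ≈ 10.312, r(-20/9) ≈ 9.228, r(-19/9) ≈ 8.257, r(-2) ≈ 7.389.
Sum = Δt · [r(-26/9) + r(-25/9) + r(-8/3) + ...].
Sum ≈ 12.004.

12.004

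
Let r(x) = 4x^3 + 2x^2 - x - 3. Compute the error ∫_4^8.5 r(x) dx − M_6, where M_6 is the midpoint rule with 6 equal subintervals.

Exact integral: ∫_4^8.5 r(x) dx = 5289.1875.
M_6 = 5272.9453125.
Error = 5289.1875 − 5272.9453125 = 16.2421875.

16.2421875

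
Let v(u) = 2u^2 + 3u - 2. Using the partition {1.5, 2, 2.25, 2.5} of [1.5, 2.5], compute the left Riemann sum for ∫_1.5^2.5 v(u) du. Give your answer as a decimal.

10.21875

Subinterval widths: 0.5, 0.25, 0.25.
Left endpoints: 1.5, 2, 2.25.
v(1.5) = 7, v(2) = 12, v(2.25) = 14.875.
Sum = Σ Δu_i · v(u_i).
Sum = 10.21875.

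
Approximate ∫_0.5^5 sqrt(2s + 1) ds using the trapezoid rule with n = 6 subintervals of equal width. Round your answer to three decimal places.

Δs = (5 − 0.5)/6 = 0.75.
f(0.5) ≈ 1.414, f(1.25) ≈ 1.871, f(2) ≈ 2.236, f(2.75) ≈ 2.550, f(3.5) ≈ 2.828, f(4.25) ≈ 3.082, f(5) ≈ 3.317.
T_6 = (Δs/2)·[f(s_0) + 2f(s_1) + ... + 2f(s_{5}) + f(s_6)].
Sum ≈ 11.199.

11.199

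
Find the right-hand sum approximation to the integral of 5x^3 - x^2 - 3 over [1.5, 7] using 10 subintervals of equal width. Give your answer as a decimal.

Δx = (7 − 1.5)/10 = 0.55.
Right endpoints: 2.05, 2.6, 3.15, 3.7, 4.25, 4.8, 5.35, 5.9, 6.45, 7.
f(2.05) = 35.873125, f(2.6) = 78.12, f(3.15) = 143.356875, f(3.7) = 236.575, f(4.25) = 362.765625, f(4.8) = 526.92, f(5.35) = 734.029375, f(5.9) = 989.085, f(6.45) = 1297.078125, f(7) = 1663.
Sum = Δx · [f(2.05) + f(2.6) + f(3.15) + ...].
Sum = 3336.74171875.

3336.74171875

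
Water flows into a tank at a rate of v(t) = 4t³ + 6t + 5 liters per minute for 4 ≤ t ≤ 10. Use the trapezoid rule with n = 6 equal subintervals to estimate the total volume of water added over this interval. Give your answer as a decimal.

10110

Δt = (10 − 4)/6 = 1.
v(4) = 285, v(5) = 535, v(6) = 905, v(7) = 1419, v(8) = 2101, v(9) = 2975, v(10) = 4065.
T_6 = (Δt/2)·[v(t_0) + 2v(t_1) + ... + 2v(t_{5}) + v(t_6)].
Sum = 10110.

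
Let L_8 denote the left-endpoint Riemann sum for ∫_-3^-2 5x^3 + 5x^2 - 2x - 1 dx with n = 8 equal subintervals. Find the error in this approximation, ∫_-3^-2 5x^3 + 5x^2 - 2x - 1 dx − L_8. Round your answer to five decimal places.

Exact integral: ∫_-3^-2 f(x) dx ≈ -45.5833333.
L_8 = -49.91796875.
Error ≈ -45.5833333 − (-49.91796875) ≈ 4.33464.

4.33464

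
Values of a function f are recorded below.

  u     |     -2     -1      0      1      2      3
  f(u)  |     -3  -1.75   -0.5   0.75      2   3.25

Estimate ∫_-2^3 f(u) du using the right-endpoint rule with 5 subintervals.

3.75

Δu = 1.
Sum = 1·[(-1.75) + (-0.5) + 0.75 + 2 + 3.25] = 3.75.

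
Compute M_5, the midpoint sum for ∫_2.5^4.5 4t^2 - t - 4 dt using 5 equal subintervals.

Δt = (4.5 − 2.5)/5 = 0.4.
Midpoints: 2.7, 3.1, 3.5, 3.9, 4.3.
f(2.7) = 22.46, f(3.1) = 31.34, f(3.5) = 41.5, f(3.9) = 52.94, f(4.3) = 65.66.
Sum = Δt · [f(2.7) + f(3.1) + f(3.5) + f(3.9) + f(4.3)].
Sum = 85.56.

85.56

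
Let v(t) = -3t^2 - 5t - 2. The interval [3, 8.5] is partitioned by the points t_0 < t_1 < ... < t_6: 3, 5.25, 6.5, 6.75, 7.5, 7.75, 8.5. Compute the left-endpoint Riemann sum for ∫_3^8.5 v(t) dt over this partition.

Subinterval widths: 2.25, 1.25, 0.25, 0.75, 0.25, 0.75.
Left endpoints: 3, 5.25, 6.5, 6.75, 7.5, 7.75.
v(3) = -44, v(5.25) = -110.9375, v(6.5) = -161.25, v(6.75) = -172.4375, v(7.5) = -208.25, v(7.75) = -220.9375.
Sum = Σ Δt_i · v(t_i).
Sum = -625.078125.

-625.078125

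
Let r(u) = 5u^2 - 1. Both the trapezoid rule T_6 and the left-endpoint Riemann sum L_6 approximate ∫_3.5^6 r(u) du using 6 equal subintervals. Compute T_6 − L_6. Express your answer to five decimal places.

T_6 ≈ 286.4033565.
L_6 ≈ 261.6637731.
T_6 − L_6 ≈ 24.73958.

24.73958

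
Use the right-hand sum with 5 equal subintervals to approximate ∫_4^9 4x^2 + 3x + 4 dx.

Δx = (9 − 4)/5 = 1.
Right endpoints: 5, 6, 7, 8, 9.
f(5) = 119, f(6) = 166, f(7) = 221, f(8) = 284, f(9) = 355.
Sum = Δx · [f(5) + f(6) + f(7) + f(8) + f(9)].
Sum = 1145.

1145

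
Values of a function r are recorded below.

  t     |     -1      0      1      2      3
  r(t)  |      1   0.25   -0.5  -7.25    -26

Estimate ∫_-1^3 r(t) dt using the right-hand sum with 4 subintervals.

Δt = 1.
Sum = 1·[0.25 + (-0.5) + (-7.25) + (-26)] = -33.5.

-33.5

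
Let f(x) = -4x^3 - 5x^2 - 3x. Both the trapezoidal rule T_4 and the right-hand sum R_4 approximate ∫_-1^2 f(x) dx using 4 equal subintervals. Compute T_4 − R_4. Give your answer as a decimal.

T_4 = -37.59375.
R_4 = -60.09375.
T_4 − R_4 = 22.5.

22.5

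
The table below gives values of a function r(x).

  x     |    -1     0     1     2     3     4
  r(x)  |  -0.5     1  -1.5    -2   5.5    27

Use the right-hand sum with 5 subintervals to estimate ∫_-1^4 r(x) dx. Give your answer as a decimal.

Δx = 1.
Sum = 1·[1 + (-1.5) + (-2) + 5.5 + 27] = 30.

30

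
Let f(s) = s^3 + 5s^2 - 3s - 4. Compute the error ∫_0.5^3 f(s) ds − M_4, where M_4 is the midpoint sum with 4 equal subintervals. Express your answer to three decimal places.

Exact integral: ∫_0.5^3 f(s) ds ≈ 41.90104.
M_4 ≈ 41.06689.
Error ≈ 41.90104 − 41.06689 ≈ 0.834.

0.834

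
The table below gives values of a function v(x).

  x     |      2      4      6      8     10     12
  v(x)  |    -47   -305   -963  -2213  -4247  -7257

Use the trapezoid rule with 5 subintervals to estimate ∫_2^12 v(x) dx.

-22760

Δx = 2.
T_5 = (2/2)·[(-47) + 2·(-305) + 2·(-963) + 2·(-2213) + 2·(-4247) + (-7257)] = -22760.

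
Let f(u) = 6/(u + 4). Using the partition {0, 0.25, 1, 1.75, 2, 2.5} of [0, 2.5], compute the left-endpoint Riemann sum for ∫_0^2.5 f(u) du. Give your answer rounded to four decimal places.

3.0947

Subinterval widths: 0.25, 0.75, 0.75, 0.25, 0.5.
Left endpoints: 0, 0.25, 1, 1.75, 2.
f(0) = 1.5, f(0.25) = 24/17, f(1) = 1.2, f(1.75) = 24/23, f(2) = 1.
Sum = Σ Δu_i · f(u_i).
Sum ≈ 3.0947.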